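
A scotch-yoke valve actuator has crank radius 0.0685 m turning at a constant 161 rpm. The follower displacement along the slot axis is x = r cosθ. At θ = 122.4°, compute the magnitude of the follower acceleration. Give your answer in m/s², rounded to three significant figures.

ω = 16.86 rad/s (from 161 rpm).
x = r cosθ ⇒ ẍ = −rω² cosθ (ω constant).
|a| = rω²|cosθ| = 0.0685·(16.86)²·|cos 122.4°| = 10.433 m/s².

10.4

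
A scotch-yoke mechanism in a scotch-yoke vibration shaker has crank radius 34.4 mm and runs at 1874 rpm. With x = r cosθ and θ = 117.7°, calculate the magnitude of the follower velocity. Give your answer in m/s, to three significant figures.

5.98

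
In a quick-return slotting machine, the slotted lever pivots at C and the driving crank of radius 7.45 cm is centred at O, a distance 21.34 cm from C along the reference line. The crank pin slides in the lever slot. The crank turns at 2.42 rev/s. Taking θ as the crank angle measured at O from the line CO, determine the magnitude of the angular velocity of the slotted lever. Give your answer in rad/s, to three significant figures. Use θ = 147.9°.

ω = 15.21 rad/s (from 2.42 rev/s).
Crank pin A relative to C: A = (d + r cosθ, r sinθ); lever angle φ = atan2(r sinθ, d + r cosθ).
Differentiating tanφ: φ̇ = rω(d cosθ + r)/(d² + r² + 2dr cosθ).
d² + r² + 2dr cosθ = |CA|² = 0.0241542 m²;  d cosθ + r = -0.10628 m.
|ω_lever| = |0.0745·15.21·-0.10628| / 0.0241542 = 4.9842 rad/s.

4.98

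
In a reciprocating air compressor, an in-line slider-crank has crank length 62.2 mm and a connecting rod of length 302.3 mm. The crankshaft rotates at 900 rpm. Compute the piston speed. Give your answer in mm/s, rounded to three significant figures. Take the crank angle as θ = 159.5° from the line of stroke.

ω = 2π·900/60 = 94.25 rad/s
For an in-line slider-crank, x = r cosθ + √(L² − r² sin²θ), so v = −rω sinθ·[1 + r cosθ/√(L² − r² sin²θ)].
With r = 0.0622 m, L = 0.3023 m, θ = 159.5°: √(L² − r² sin²θ) = 0.30151 m.
v = −0.0622·94.25·0.35021·[1 + 0.0622·-0.93667/0.30151] = -1.6563 m/s.
|v| = 1.6563 m/s = 1656.3 mm/s.

1660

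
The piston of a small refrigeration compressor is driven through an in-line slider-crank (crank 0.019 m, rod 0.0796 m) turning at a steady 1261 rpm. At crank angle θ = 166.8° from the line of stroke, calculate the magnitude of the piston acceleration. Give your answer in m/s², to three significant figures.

251

ω = 2π·1261/60 = 132.1 rad/s
x(θ) = r cosθ + √(L² − r² sin²θ); with ω constant, a = ω²·d²x/dθ².
d²x/dθ² = −r cosθ − r²(cos2θ)/√u − r⁴ sin²2θ/(4u^{3/2}),  u = L² − r² sin²θ = 0.00631734 m².
Substituting r = 0.019 m, L = 0.0796 m, θ = 166.8°: d²x/dθ² = +0.014417 m.
a = ω²·d²x/dθ² = (132.1)²·(+0.014417) = +251.4 m/s²;  |a| = 251.4 m/s².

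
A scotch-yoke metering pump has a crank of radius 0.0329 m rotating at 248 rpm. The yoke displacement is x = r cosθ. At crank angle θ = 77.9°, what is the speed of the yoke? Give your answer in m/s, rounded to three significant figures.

0.835

ω = 25.97 rad/s (from 248 rpm).
x = r cosθ ⇒ ẋ = −rω sinθ.
|v| = rω|sinθ| = 0.0329·25.97·|sin 77.9°| = 0.83545 m/s.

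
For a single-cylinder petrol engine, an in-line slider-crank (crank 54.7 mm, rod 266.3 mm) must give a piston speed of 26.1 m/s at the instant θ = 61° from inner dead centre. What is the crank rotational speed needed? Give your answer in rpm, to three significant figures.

4730

For an in-line slider-crank, |v_piston| = rω|sinθ|·[1 + r cosθ/√(L² − r² sin²θ)].
With r = 0.0547 m, L = 0.2663 m, θ = 61°: the bracketed kinematic factor |dx/dθ| = 0.052685 m.
ω = v/|dx/dθ| = 26.1/0.052685 = 495.4 rad/s.
N = 60ω/(2π) = 4730.7 rpm.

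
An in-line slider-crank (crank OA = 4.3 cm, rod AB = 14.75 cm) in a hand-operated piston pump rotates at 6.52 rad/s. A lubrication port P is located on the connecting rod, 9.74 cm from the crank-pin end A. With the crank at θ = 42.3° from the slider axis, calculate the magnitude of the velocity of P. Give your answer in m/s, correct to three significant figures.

ω = 6.52 rad/s.  Crank-pin speed |V_A| = rω = 0.28036 m/s, perpendicular to OA.
Rod angle: sinφ = −(r/L) sinθ ⇒ φ = -11.315°; ω_rod = −rω cosθ/√(L²−r²sin²θ) = -1.4337 rad/s.
V_P = V_A + ω_rod × AP, with AP = 0.0974 m along the rod.
Components: V_Px = −rω sinθ − a·ω_rod·sinφ = -0.21608 m/s;  V_Py = rω cosθ + a·ω_rod·cosφ = +0.070433 m/s.
|V_P| = √(V_Px² + V_Py²) = 0.22727 m/s.

0.227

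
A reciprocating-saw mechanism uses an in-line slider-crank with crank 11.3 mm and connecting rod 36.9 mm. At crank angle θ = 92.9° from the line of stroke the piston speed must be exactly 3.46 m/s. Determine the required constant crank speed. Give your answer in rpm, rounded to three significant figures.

For an in-line slider-crank, |v_piston| = rω|sinθ|·[1 + r cosθ/√(L² − r² sin²θ)].
With r = 0.0113 m, L = 0.0369 m, θ = 92.9°: the bracketed kinematic factor |dx/dθ| = 0.011102 m.
ω = v/|dx/dθ| = 3.46/0.011102 = 311.66 rad/s.
N = 60ω/(2π) = 2976.1 rpm.

2980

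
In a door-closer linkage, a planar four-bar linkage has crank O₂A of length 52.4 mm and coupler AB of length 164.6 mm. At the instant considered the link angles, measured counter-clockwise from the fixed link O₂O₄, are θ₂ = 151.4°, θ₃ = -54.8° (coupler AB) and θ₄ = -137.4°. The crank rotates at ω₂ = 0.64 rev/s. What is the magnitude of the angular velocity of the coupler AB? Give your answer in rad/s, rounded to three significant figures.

ω₂ = 4.021 rad/s (from 0.64 rev/s).
Differentiating the loop-closure r₂e^{iθ₂}+r₃e^{iθ₃}=r₁+r₄e^{iθ₄} gives r₂ω₂e^{iθ₂}+r₃ω₃e^{iθ₃}=r₄ω₄e^{iθ₄}.
Eliminating the other unknown: ω₃ = r₂ω₂ sin(θ₄−θ₂) / [r₃ sin(θ₃−θ₄)].
Numerator sine = +0.94665; denominator sine = +0.99167.
Result = 0.0524·4.021·(+0.94665) / (0.1646·(+0.99167)) = +1.222 rad/s; magnitude 1.222 rad/s.

1.22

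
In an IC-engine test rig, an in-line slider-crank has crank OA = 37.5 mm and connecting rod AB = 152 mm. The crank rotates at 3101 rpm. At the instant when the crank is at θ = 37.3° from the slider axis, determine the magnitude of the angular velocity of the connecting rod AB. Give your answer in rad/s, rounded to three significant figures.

64.5

ω = 324.7 rad/s (converted from 3101 rpm).
The rod makes angle φ with the slider axis where L sinφ = r sinθ; differentiating, L cosφ·φ̇ = r ω cosθ.
L cosφ = √(L² − r² sin²θ) = 0.15029 m.
|ω_rod| = r ω |cosθ| / √(L² − r² sin²θ) = 0.0375·324.7·0.79547/0.15029 = 64.454 rad/s.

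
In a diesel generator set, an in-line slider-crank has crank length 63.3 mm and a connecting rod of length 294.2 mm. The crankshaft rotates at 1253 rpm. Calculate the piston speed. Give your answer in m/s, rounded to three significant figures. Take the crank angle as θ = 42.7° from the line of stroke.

ω = 2π·1253/60 = 131.2 rad/s
For an in-line slider-crank, x = r cosθ + √(L² − r² sin²θ), so v = −rω sinθ·[1 + r cosθ/√(L² − r² sin²θ)].
With r = 0.0633 m, L = 0.2942 m, θ = 42.7°: √(L² − r² sin²θ) = 0.29105 m.
v = −0.0633·131.2·0.67816·[1 + 0.0633·0.73491/0.29105] = -6.533 m/s.
|v| = 6.533 m/s.

6.53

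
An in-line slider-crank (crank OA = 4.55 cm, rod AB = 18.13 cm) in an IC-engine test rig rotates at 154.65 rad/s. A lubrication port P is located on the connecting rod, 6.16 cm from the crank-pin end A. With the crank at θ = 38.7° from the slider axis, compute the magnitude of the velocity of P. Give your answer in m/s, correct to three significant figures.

5.93

ω = 154.7 rad/s.  Crank-pin speed |V_A| = rω = 7.0366 m/s, perpendicular to OA.
Rod angle: sinφ = −(r/L) sinθ ⇒ φ = -9.028°; ω_rod = −rω cosθ/√(L²−r²sin²θ) = -30.67 rad/s.
V_P = V_A + ω_rod × AP, with AP = 0.0616 m along the rod.
Components: V_Px = −rω sinθ − a·ω_rod·sinφ = -4.696 m/s;  V_Py = rω cosθ + a·ω_rod·cosφ = +3.6257 m/s.
|V_P| = √(V_Px² + V_Py²) = 5.9328 m/s.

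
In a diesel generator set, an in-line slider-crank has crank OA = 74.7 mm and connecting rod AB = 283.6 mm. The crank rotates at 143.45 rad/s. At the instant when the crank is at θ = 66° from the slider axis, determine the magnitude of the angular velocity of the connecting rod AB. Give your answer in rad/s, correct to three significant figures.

15.8

ω = 143.4 rad/s
The rod makes angle φ with the slider axis where L sinφ = r sinθ; differentiating, L cosφ·φ̇ = r ω cosθ.
L cosφ = √(L² − r² sin²θ) = 0.27527 m.
|ω_rod| = r ω |cosθ| / √(L² − r² sin²θ) = 0.0747·143.4·0.40674/0.27527 = 15.834 rad/s.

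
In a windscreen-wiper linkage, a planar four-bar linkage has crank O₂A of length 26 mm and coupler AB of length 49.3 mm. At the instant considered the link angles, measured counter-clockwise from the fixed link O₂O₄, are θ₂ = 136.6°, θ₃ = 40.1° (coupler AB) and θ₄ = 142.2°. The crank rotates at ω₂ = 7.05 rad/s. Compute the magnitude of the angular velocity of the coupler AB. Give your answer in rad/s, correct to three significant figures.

ω₂ = 7.05 rad/s
Differentiating the loop-closure r₂e^{iθ₂}+r₃e^{iθ₃}=r₁+r₄e^{iθ₄} gives r₂ω₂e^{iθ₂}+r₃ω₃e^{iθ₃}=r₄ω₄e^{iθ₄}.
Eliminating the other unknown: ω₃ = r₂ω₂ sin(θ₄−θ₂) / [r₃ sin(θ₃−θ₄)].
Numerator sine = +0.09758; denominator sine = -0.97778.
Result = 0.026·7.05·(+0.09758) / (0.0493·(-0.97778)) = -0.37106 rad/s; magnitude 0.37106 rad/s.

0.371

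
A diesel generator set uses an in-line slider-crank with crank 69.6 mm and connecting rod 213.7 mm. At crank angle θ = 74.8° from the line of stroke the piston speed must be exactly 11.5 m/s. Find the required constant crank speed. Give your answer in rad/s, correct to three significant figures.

157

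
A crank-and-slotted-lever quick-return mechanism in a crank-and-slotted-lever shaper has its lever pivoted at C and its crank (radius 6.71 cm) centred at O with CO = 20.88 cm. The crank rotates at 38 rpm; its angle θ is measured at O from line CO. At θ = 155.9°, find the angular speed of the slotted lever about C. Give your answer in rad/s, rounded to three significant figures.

1.46

ω = 3.979 rad/s (from 38 rpm).
Crank pin A relative to C: A = (d + r cosθ, r sinθ); lever angle φ = atan2(r sinθ, d + r cosθ).
Differentiating tanφ: φ̇ = rω(d cosθ + r)/(d² + r² + 2dr cosθ).
d² + r² + 2dr cosθ = |CA|² = 0.0225214 m²;  d cosθ + r = -0.1235 m.
|ω_lever| = |0.0671·3.979·-0.1235| / 0.0225214 = 1.4642 rad/s.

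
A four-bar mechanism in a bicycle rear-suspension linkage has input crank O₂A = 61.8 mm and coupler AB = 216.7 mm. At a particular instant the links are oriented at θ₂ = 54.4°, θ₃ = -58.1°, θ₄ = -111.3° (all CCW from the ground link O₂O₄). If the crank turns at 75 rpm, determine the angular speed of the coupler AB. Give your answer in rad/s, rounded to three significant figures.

0.691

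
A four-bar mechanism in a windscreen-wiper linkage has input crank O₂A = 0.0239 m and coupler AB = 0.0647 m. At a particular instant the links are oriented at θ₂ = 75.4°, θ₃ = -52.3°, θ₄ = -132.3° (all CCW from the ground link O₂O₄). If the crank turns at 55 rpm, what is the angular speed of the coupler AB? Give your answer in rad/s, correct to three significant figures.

1.00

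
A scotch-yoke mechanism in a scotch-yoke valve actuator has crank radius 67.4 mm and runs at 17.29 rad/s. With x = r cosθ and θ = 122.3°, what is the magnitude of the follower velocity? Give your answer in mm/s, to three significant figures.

ω = 17.29 rad/s
x = r cosθ ⇒ ẋ = −rω sinθ.
|v| = rω|sinθ| = 0.0674·17.29·|sin 122.3°| = 0.98502 m/s = 985.02 mm/s.

985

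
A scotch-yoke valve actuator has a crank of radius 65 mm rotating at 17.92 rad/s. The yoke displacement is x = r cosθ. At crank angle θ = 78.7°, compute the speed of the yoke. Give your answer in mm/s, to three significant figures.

1140

ω = 17.92 rad/s
x = r cosθ ⇒ ẋ = −rω sinθ.
|v| = rω|sinθ| = 0.065·17.92·|sin 78.7°| = 1.1422 m/s = 1142.2 mm/s.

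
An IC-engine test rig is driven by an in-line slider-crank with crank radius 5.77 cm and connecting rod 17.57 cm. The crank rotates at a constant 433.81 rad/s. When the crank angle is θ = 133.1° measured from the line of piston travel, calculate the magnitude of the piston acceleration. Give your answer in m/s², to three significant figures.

ω = 433.8 rad/s
x(θ) = r cosθ + √(L² − r² sin²θ); with ω constant, a = ω²·d²x/dθ².
d²x/dθ² = −r cosθ − r²(cos2θ)/√u − r⁴ sin²2θ/(4u^{3/2}),  u = L² − r² sin²θ = 0.0290955 m².
Substituting r = 0.0577 m, L = 0.1757 m, θ = 133.1°: d²x/dθ² = +0.040163 m.
a = ω²·d²x/dθ² = (433.8)²·(+0.040163) = +7558.2 m/s²;  |a| = 7558.2 m/s².

7560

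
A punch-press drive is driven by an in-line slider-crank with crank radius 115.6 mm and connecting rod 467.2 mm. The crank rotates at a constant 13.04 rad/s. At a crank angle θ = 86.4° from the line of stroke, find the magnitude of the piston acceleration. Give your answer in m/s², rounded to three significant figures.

3.74

ω = 13.04 rad/s
x(θ) = r cosθ + √(L² − r² sin²θ); with ω constant, a = ω²·d²x/dθ².
d²x/dθ² = −r cosθ − r²(cos2θ)/√u − r⁴ sin²2θ/(4u^{3/2}),  u = L² − r² sin²θ = 0.204965 m².
Substituting r = 0.1156 m, L = 0.4672 m, θ = 86.4°: d²x/dθ² = +0.022018 m.
a = ω²·d²x/dθ² = (13.04)²·(+0.022018) = +3.744 m/s²;  |a| = 3.744 m/s².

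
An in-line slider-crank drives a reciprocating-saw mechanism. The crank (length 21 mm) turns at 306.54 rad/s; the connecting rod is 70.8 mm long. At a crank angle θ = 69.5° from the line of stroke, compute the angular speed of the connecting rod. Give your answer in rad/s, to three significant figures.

33.1

ω = 306.5 rad/s
The rod makes angle φ with the slider axis where L sinφ = r sinθ; differentiating, L cosφ·φ̇ = r ω cosθ.
L cosφ = √(L² − r² sin²θ) = 0.068013 m.
|ω_rod| = r ω |cosθ| / √(L² − r² sin²θ) = 0.021·306.5·0.35021/0.068013 = 33.147 rad/s.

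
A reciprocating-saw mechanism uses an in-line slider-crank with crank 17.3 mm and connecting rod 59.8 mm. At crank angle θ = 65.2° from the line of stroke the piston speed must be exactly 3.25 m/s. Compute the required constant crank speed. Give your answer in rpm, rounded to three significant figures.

For an in-line slider-crank, |v_piston| = rω|sinθ|·[1 + r cosθ/√(L² − r² sin²θ)].
With r = 0.0173 m, L = 0.0598 m, θ = 65.2°: the bracketed kinematic factor |dx/dθ| = 0.01768 m.
ω = v/|dx/dθ| = 3.25/0.01768 = 183.83 rad/s.
N = 60ω/(2π) = 1755.4 rpm.

1760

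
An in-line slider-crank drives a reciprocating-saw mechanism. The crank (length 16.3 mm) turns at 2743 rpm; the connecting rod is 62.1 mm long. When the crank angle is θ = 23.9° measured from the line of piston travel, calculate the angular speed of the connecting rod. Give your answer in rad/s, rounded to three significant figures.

69.3

ω = 287.2 rad/s (converted from 2743 rpm).
The rod makes angle φ with the slider axis where L sinφ = r sinθ; differentiating, L cosφ·φ̇ = r ω cosθ.
L cosφ = √(L² − r² sin²θ) = 0.061748 m.
|ω_rod| = r ω |cosθ| / √(L² − r² sin²θ) = 0.0163·287.2·0.91425/0.061748 = 69.325 rad/s.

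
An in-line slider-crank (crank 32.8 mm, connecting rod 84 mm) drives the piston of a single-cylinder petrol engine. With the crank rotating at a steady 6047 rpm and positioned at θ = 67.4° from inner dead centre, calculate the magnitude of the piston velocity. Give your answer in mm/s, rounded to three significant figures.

ω = 2π·6047/60 = 633.2 rad/s
For an in-line slider-crank, x = r cosθ + √(L² − r² sin²θ), so v = −rω sinθ·[1 + r cosθ/√(L² − r² sin²θ)].
With r = 0.0328 m, L = 0.084 m, θ = 67.4°: √(L² − r² sin²θ) = 0.078352 m.
v = −0.0328·633.2·0.92321·[1 + 0.0328·0.38430/0.078352] = -22.26 m/s.
|v| = 22.26 m/s = 22260 mm/s.

22300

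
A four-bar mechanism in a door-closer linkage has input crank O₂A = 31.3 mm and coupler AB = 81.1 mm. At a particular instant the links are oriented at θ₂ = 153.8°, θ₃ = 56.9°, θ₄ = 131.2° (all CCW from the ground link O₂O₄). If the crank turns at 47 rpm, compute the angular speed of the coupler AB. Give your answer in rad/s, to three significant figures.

0.758

ω₂ = 4.922 rad/s (from 47 rpm).
Differentiating the loop-closure r₂e^{iθ₂}+r₃e^{iθ₃}=r₁+r₄e^{iθ₄} gives r₂ω₂e^{iθ₂}+r₃ω₃e^{iθ₃}=r₄ω₄e^{iθ₄}.
Eliminating the other unknown: ω₃ = r₂ω₂ sin(θ₄−θ₂) / [r₃ sin(θ₃−θ₄)].
Numerator sine = -0.38430; denominator sine = -0.96269.
Result = 0.0313·4.922·(-0.38430) / (0.0811·(-0.96269)) = +0.75828 rad/s; magnitude 0.75828 rad/s.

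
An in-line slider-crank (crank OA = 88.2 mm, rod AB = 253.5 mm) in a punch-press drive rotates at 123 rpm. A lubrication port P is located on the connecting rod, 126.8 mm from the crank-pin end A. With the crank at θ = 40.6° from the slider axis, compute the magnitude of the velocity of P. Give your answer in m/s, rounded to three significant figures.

0.944

ω = 12.88 rad/s.  Crank-pin speed |V_A| = rω = 1.1361 m/s, perpendicular to OA.
Rod angle: sinφ = −(r/L) sinθ ⇒ φ = -13.087°; ω_rod = −rω cosθ/√(L²−r²sin²θ) = -3.4934 rad/s.
V_P = V_A + ω_rod × AP, with AP = 0.1268 m along the rod.
Components: V_Px = −rω sinθ − a·ω_rod·sinφ = -0.83962 m/s;  V_Py = rω cosθ + a·ω_rod·cosφ = +0.43112 m/s.
|V_P| = √(V_Px² + V_Py²) = 0.94383 m/s.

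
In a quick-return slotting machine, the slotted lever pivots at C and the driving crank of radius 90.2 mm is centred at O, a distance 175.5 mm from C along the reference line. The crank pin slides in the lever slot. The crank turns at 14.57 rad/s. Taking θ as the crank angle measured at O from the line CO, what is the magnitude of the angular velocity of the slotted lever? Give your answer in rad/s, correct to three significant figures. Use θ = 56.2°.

ω = 14.57 rad/s
Crank pin A relative to C: A = (d + r cosθ, r sinθ); lever angle φ = atan2(r sinθ, d + r cosθ).
Differentiating tanφ: φ̇ = rω(d cosθ + r)/(d² + r² + 2dr cosθ).
d² + r² + 2dr cosθ = |CA|² = 0.0565487 m²;  d cosθ + r = +0.18783 m.
|ω_lever| = |0.0902·14.57·+0.18783| / 0.0565487 = 4.3652 rad/s.

4.37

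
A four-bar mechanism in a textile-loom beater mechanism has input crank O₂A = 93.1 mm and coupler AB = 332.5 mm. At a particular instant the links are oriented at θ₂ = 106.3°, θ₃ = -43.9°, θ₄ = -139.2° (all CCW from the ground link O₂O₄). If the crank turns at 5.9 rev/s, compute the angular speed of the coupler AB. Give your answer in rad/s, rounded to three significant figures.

ω₂ = 37.07 rad/s (from 5.9 rev/s).
Differentiating the loop-closure r₂e^{iθ₂}+r₃e^{iθ₃}=r₁+r₄e^{iθ₄} gives r₂ω₂e^{iθ₂}+r₃ω₃e^{iθ₃}=r₄ω₄e^{iθ₄}.
Eliminating the other unknown: ω₃ = r₂ω₂ sin(θ₄−θ₂) / [r₃ sin(θ₃−θ₄)].
Numerator sine = +0.90996; denominator sine = +0.99572.
Result = 0.0931·37.07·(+0.90996) / (0.3325·(+0.99572)) = +9.4858 rad/s; magnitude 9.4858 rad/s.

9.49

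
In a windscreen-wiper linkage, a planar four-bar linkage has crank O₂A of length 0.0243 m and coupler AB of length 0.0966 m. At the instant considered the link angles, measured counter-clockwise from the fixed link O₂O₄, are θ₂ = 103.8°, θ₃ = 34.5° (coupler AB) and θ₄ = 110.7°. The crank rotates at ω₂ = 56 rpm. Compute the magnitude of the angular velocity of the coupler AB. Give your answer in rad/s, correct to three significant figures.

ω₂ = 5.864 rad/s (from 56 rpm).
Differentiating the loop-closure r₂e^{iθ₂}+r₃e^{iθ₃}=r₁+r₄e^{iθ₄} gives r₂ω₂e^{iθ₂}+r₃ω₃e^{iθ₃}=r₄ω₄e^{iθ₄}.
Eliminating the other unknown: ω₃ = r₂ω₂ sin(θ₄−θ₂) / [r₃ sin(θ₃−θ₄)].
Numerator sine = +0.12014; denominator sine = -0.97113.
Result = 0.0243·5.864·(+0.12014) / (0.0966·(-0.97113)) = -0.18249 rad/s; magnitude 0.18249 rad/s.

0.182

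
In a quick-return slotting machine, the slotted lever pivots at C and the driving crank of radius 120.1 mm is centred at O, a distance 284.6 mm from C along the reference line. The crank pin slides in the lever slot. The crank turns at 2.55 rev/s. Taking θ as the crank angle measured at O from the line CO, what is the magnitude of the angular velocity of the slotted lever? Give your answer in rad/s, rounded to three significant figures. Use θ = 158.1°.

ω = 16.02 rad/s (from 2.55 rev/s).
Crank pin A relative to C: A = (d + r cosθ, r sinθ); lever angle φ = atan2(r sinθ, d + r cosθ).
Differentiating tanφ: φ̇ = rω(d cosθ + r)/(d² + r² + 2dr cosθ).
d² + r² + 2dr cosθ = |CA|² = 0.0319934 m²;  d cosθ + r = -0.14396 m.
|ω_lever| = |0.1201·16.02·-0.14396| / 0.0319934 = 8.6587 rad/s.

8.66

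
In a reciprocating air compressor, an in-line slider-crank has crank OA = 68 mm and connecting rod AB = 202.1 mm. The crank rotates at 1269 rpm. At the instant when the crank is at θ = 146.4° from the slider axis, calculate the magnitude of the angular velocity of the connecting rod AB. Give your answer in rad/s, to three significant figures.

ω = 132.9 rad/s (converted from 1269 rpm).
The rod makes angle φ with the slider axis where L sinφ = r sinθ; differentiating, L cosφ·φ̇ = r ω cosθ.
L cosφ = √(L² − r² sin²θ) = 0.19857 m.
|ω_rod| = r ω |cosθ| / √(L² − r² sin²θ) = 0.068·132.9·0.83292/0.19857 = 37.905 rad/s.

37.9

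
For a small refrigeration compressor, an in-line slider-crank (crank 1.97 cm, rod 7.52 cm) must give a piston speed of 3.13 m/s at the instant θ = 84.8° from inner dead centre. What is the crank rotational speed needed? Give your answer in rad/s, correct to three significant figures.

For an in-line slider-crank, |v_piston| = rω|sinθ|·[1 + r cosθ/√(L² − r² sin²θ)].
With r = 0.0197 m, L = 0.0752 m, θ = 84.8°: the bracketed kinematic factor |dx/dθ| = 0.020101 m.
ω = v/|dx/dθ| = 3.13/0.020101 = 155.71 rad/s.

156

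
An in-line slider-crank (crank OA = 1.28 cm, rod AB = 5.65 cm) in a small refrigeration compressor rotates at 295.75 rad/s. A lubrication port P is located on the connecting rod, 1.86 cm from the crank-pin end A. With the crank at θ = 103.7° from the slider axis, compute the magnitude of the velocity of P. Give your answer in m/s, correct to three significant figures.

ω = 295.8 rad/s.  Crank-pin speed |V_A| = rω = 3.7856 m/s, perpendicular to OA.
Rod angle: sinφ = −(r/L) sinθ ⇒ φ = -12.715°; ω_rod = −rω cosθ/√(L²−r²sin²θ) = +16.268 rad/s.
V_P = V_A + ω_rod × AP, with AP = 0.0186 m along the rod.
Components: V_Px = −rω sinθ − a·ω_rod·sinφ = -3.6113 m/s;  V_Py = rω cosθ + a·ω_rod·cosφ = -0.60142 m/s.
|V_P| = √(V_Px² + V_Py²) = 3.661 m/s.

3.66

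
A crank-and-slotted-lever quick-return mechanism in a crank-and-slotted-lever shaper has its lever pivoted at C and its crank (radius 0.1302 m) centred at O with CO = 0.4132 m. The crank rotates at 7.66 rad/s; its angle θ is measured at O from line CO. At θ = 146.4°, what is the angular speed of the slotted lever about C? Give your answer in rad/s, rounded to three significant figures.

ω = 7.66 rad/s
Crank pin A relative to C: A = (d + r cosθ, r sinθ); lever angle φ = atan2(r sinθ, d + r cosθ).
Differentiating tanφ: φ̇ = rω(d cosθ + r)/(d² + r² + 2dr cosθ).
d² + r² + 2dr cosθ = |CA|² = 0.0980662 m²;  d cosθ + r = -0.21396 m.
|ω_lever| = |0.1302·7.66·-0.21396| / 0.0980662 = 2.176 rad/s.

2.18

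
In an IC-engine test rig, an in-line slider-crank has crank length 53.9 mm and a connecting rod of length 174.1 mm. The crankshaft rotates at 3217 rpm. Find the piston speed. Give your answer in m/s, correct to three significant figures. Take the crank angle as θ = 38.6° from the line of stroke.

14.1

ω = 2π·3217/60 = 336.9 rad/s
For an in-line slider-crank, x = r cosθ + √(L² − r² sin²θ), so v = −rω sinθ·[1 + r cosθ/√(L² − r² sin²θ)].
With r = 0.0539 m, L = 0.1741 m, θ = 38.6°: √(L² − r² sin²θ) = 0.17082 m.
v = −0.0539·336.9·0.62388·[1 + 0.0539·0.78152/0.17082] = -14.122 m/s.
|v| = 14.122 m/s.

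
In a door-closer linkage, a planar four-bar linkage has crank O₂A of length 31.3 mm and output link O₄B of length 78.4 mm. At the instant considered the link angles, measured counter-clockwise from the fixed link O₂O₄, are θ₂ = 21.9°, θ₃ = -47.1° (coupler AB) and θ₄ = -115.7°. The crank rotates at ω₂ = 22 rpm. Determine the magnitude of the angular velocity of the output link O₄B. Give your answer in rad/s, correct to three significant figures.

0.922

ω₂ = 2.304 rad/s (from 22 rpm).
Differentiating the loop-closure r₂e^{iθ₂}+r₃e^{iθ₃}=r₁+r₄e^{iθ₄} gives r₂ω₂e^{iθ₂}+r₃ω₃e^{iθ₃}=r₄ω₄e^{iθ₄}.
Eliminating the other unknown: ω₄ = r₂ω₂ sin(θ₂−θ₃) / [r₄ sin(θ₄−θ₃)].
Numerator sine = +0.93358; denominator sine = -0.93106.
Result = 0.0313·2.304·(+0.93358) / (0.0784·(-0.93106)) = -0.92226 rad/s; magnitude 0.92226 rad/s.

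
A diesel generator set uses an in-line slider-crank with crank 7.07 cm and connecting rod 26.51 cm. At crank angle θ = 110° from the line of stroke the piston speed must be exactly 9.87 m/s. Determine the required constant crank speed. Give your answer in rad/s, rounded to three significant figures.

164

For an in-line slider-crank, |v_piston| = rω|sinθ|·[1 + r cosθ/√(L² − r² sin²θ)].
With r = 0.0707 m, L = 0.2651 m, θ = 110°: the bracketed kinematic factor |dx/dθ| = 0.060177 m.
ω = v/|dx/dθ| = 9.87/0.060177 = 164.02 rad/s.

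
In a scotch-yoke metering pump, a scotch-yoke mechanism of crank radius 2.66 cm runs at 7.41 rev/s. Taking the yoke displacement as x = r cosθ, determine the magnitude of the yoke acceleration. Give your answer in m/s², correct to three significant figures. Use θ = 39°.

44.8

ω = 46.56 rad/s (from 7.41 rev/s).
x = r cosθ ⇒ ẍ = −rω² cosθ (ω constant).
|a| = rω²|cosθ| = 0.0266·(46.56)²·|cos 39°| = 44.811 m/s².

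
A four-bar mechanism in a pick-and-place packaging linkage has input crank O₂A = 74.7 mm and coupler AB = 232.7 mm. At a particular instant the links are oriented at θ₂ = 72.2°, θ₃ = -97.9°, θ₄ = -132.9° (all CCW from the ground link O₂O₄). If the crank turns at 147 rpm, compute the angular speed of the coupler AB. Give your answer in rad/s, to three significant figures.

3.65

ω₂ = 15.39 rad/s (from 147 rpm).
Differentiating the loop-closure r₂e^{iθ₂}+r₃e^{iθ₃}=r₁+r₄e^{iθ₄} gives r₂ω₂e^{iθ₂}+r₃ω₃e^{iθ₃}=r₄ω₄e^{iθ₄}.
Eliminating the other unknown: ω₃ = r₂ω₂ sin(θ₄−θ₂) / [r₃ sin(θ₃−θ₄)].
Numerator sine = +0.42420; denominator sine = +0.57358.
Result = 0.0747·15.39·(+0.42420) / (0.2327·(+0.57358)) = +3.6547 rad/s; magnitude 3.6547 rad/s.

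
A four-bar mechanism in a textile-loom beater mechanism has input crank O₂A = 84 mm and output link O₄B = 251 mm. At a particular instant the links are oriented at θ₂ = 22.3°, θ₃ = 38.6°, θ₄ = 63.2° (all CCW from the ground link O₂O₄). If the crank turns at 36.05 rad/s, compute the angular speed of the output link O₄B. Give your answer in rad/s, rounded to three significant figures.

8.13

ω₂ = 36.05 rad/s
Differentiating the loop-closure r₂e^{iθ₂}+r₃e^{iθ₃}=r₁+r₄e^{iθ₄} gives r₂ω₂e^{iθ₂}+r₃ω₃e^{iθ₃}=r₄ω₄e^{iθ₄}.
Eliminating the other unknown: ω₄ = r₂ω₂ sin(θ₂−θ₃) / [r₄ sin(θ₄−θ₃)].
Numerator sine = -0.28067; denominator sine = +0.41628.
Result = 0.084·36.05·(-0.28067) / (0.251·(+0.41628)) = -8.1342 rad/s; magnitude 8.1342 rad/s.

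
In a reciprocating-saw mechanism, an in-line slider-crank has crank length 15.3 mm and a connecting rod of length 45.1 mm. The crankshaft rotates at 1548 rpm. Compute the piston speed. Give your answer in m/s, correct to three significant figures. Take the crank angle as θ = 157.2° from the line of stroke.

ω = 2π·1548/60 = 162.1 rad/s
For an in-line slider-crank, x = r cosθ + √(L² − r² sin²θ), so v = −rω sinθ·[1 + r cosθ/√(L² − r² sin²θ)].
With r = 0.0153 m, L = 0.0451 m, θ = 157.2°: √(L² − r² sin²θ) = 0.044709 m.
v = −0.0153·162.1·0.38752·[1 + 0.0153·-0.92186/0.044709] = -0.65791 m/s.
|v| = 0.65791 m/s.

0.658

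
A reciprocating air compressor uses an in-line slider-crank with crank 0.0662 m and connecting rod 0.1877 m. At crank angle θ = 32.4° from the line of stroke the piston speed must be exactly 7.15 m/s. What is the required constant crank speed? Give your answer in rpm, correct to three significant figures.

For an in-line slider-crank, |v_piston| = rω|sinθ|·[1 + r cosθ/√(L² − r² sin²θ)].
With r = 0.0662 m, L = 0.1877 m, θ = 32.4°: the bracketed kinematic factor |dx/dθ| = 0.046229 m.
ω = v/|dx/dθ| = 7.15/0.046229 = 154.67 rad/s.
N = 60ω/(2π) = 1477 rpm.

1480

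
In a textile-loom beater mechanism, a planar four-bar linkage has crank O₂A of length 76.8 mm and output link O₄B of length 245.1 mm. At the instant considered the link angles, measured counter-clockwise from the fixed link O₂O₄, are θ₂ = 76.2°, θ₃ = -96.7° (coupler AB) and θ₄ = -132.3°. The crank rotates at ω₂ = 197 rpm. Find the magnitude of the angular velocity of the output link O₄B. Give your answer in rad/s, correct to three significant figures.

1.37

ω₂ = 20.63 rad/s (from 197 rpm).
Differentiating the loop-closure r₂e^{iθ₂}+r₃e^{iθ₃}=r₁+r₄e^{iθ₄} gives r₂ω₂e^{iθ₂}+r₃ω₃e^{iθ₃}=r₄ω₄e^{iθ₄}.
Eliminating the other unknown: ω₄ = r₂ω₂ sin(θ₂−θ₃) / [r₄ sin(θ₄−θ₃)].
Numerator sine = +0.12360; denominator sine = -0.58212.
Result = 0.0768·20.63·(+0.12360) / (0.2451·(-0.58212)) = -1.3725 rad/s; magnitude 1.3725 rad/s.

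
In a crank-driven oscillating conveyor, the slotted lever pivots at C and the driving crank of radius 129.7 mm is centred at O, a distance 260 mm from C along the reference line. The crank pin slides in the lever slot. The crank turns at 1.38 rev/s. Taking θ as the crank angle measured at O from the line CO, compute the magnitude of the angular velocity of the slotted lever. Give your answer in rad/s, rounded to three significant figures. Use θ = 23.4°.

2.83

ω = 8.671 rad/s (from 1.38 rev/s).
Crank pin A relative to C: A = (d + r cosθ, r sinθ); lever angle φ = atan2(r sinθ, d + r cosθ).
Differentiating tanφ: φ̇ = rω(d cosθ + r)/(d² + r² + 2dr cosθ).
d² + r² + 2dr cosθ = |CA|² = 0.146319 m²;  d cosθ + r = +0.36832 m.
|ω_lever| = |0.1297·8.671·+0.36832| / 0.146319 = 2.8309 rad/s.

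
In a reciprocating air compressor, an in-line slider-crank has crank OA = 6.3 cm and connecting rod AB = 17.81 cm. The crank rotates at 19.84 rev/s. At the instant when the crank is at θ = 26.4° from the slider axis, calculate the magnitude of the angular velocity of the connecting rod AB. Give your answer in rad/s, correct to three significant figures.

40.0

ω = 124.7 rad/s (converted from 19.84 rev/s).
The rod makes angle φ with the slider axis where L sinφ = r sinθ; differentiating, L cosφ·φ̇ = r ω cosθ.
L cosφ = √(L² − r² sin²θ) = 0.17588 m.
|ω_rod| = r ω |cosθ| / √(L² − r² sin²θ) = 0.063·124.7·0.89571/0.17588 = 39.995 rad/s.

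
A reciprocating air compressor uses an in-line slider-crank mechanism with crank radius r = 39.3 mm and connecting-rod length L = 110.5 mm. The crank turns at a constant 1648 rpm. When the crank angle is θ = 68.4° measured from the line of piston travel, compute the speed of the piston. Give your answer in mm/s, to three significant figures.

7180

ω = 2π·1648/60 = 172.6 rad/s
For an in-line slider-crank, x = r cosθ + √(L² − r² sin²θ), so v = −rω sinθ·[1 + r cosθ/√(L² − r² sin²θ)].
With r = 0.0393 m, L = 0.1105 m, θ = 68.4°: √(L² − r² sin²θ) = 0.10428 m.
v = −0.0393·172.6·0.92978·[1 + 0.0393·0.36812/0.10428] = -7.1809 m/s.
|v| = 7.1809 m/s = 7180.9 mm/s.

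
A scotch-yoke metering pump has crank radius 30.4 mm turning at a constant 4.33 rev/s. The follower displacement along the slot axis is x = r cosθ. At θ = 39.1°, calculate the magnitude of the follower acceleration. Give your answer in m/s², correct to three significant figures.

ω = 27.21 rad/s (from 4.33 rev/s).
x = r cosθ ⇒ ẍ = −rω² cosθ (ω constant).
|a| = rω²|cosθ| = 0.0304·(27.21)²·|cos 39.1°| = 17.462 m/s².

17.5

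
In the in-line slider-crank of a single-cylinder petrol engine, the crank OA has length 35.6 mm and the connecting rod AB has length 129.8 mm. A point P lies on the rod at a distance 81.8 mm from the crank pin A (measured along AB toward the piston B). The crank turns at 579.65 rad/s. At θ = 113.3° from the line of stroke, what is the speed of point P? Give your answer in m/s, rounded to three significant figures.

17.9

ω = 579.6 rad/s.  Crank-pin speed |V_A| = rω = 20.636 m/s, perpendicular to OA.
Rod angle: sinφ = −(r/L) sinθ ⇒ φ = -14.590°; ω_rod = −rω cosθ/√(L²−r²sin²θ) = +64.979 rad/s.
V_P = V_A + ω_rod × AP, with AP = 0.0818 m along the rod.
Components: V_Px = −rω sinθ − a·ω_rod·sinφ = -17.614 m/s;  V_Py = rω cosθ + a·ω_rod·cosφ = -3.0184 m/s.
|V_P| = √(V_Px² + V_Py²) = 17.87 m/s.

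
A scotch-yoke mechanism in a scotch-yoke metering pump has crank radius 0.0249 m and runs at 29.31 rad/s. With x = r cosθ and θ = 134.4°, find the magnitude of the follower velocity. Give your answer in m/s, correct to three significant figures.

ω = 29.31 rad/s
x = r cosθ ⇒ ẋ = −rω sinθ.
|v| = rω|sinθ| = 0.0249·29.31·|sin 134.4°| = 0.52144 m/s.

0.521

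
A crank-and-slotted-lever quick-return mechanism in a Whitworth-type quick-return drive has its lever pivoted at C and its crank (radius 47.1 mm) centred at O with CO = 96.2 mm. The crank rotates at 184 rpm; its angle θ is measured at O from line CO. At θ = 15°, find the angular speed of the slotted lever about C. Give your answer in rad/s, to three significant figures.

6.28

ω = 19.27 rad/s (from 184 rpm).
Crank pin A relative to C: A = (d + r cosθ, r sinθ); lever angle φ = atan2(r sinθ, d + r cosθ).
Differentiating tanφ: φ̇ = rω(d cosθ + r)/(d² + r² + 2dr cosθ).
d² + r² + 2dr cosθ = |CA|² = 0.0202261 m²;  d cosθ + r = +0.14002 m.
|ω_lever| = |0.0471·19.27·+0.14002| / 0.0202261 = 6.2828 rad/s.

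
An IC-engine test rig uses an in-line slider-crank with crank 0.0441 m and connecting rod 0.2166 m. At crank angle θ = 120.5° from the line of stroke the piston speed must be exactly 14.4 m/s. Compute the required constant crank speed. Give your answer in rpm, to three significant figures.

For an in-line slider-crank, |v_piston| = rω|sinθ|·[1 + r cosθ/√(L² − r² sin²θ)].
With r = 0.0441 m, L = 0.2166 m, θ = 120.5°: the bracketed kinematic factor |dx/dθ| = 0.034009 m.
ω = v/|dx/dθ| = 14.4/0.034009 = 423.41 rad/s.
N = 60ω/(2π) = 4043.3 rpm.

4040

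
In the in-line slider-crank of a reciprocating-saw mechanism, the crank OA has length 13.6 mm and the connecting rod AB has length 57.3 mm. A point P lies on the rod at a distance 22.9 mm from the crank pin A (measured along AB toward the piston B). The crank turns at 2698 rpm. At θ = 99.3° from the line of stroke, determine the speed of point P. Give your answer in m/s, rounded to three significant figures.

3.75

ω = 282.5 rad/s.  Crank-pin speed |V_A| = rω = 3.8425 m/s, perpendicular to OA.
Rod angle: sinφ = −(r/L) sinθ ⇒ φ = -13.546°; ω_rod = −rω cosθ/√(L²−r²sin²θ) = +11.147 rad/s.
V_P = V_A + ω_rod × AP, with AP = 0.0229 m along the rod.
Components: V_Px = −rω sinθ − a·ω_rod·sinφ = -3.7322 m/s;  V_Py = rω cosθ + a·ω_rod·cosφ = -0.37279 m/s.
|V_P| = √(V_Px² + V_Py²) = 3.7507 m/s.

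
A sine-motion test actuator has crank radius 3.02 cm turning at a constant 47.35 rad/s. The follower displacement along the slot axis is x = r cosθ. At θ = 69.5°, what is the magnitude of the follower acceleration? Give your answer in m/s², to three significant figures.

23.7

ω = 47.35 rad/s
x = r cosθ ⇒ ẍ = −rω² cosθ (ω constant).
|a| = rω²|cosθ| = 0.0302·(47.35)²·|cos 69.5°| = 23.712 m/s².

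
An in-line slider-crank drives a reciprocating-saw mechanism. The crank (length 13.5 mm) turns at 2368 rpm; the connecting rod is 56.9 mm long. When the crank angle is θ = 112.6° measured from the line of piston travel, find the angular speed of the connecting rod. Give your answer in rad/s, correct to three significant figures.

ω = 248 rad/s (converted from 2368 rpm).
The rod makes angle φ with the slider axis where L sinφ = r sinθ; differentiating, L cosφ·φ̇ = r ω cosθ.
L cosφ = √(L² − r² sin²θ) = 0.055518 m.
|ω_rod| = r ω |cosθ| / √(L² − r² sin²θ) = 0.0135·248·0.38430/0.055518 = 23.173 rad/s.

23.2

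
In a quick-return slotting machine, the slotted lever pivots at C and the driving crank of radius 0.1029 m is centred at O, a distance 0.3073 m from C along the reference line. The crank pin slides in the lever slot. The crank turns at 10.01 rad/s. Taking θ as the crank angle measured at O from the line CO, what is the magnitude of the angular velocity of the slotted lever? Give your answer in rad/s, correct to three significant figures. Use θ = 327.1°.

ω = 10.01 rad/s
Crank pin A relative to C: A = (d + r cosθ, r sinθ); lever angle φ = atan2(r sinθ, d + r cosθ).
Differentiating tanφ: φ̇ = rω(d cosθ + r)/(d² + r² + 2dr cosθ).
d² + r² + 2dr cosθ = |CA|² = 0.158121 m²;  d cosθ + r = +0.36092 m.
|ω_lever| = |0.1029·10.01·+0.36092| / 0.158121 = 2.3511 rad/s.

2.35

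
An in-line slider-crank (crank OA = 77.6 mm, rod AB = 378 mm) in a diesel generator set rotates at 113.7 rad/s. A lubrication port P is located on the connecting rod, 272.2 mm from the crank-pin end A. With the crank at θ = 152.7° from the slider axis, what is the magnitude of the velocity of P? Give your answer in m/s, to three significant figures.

ω = 113.7 rad/s.  Crank-pin speed |V_A| = rω = 8.8231 m/s, perpendicular to OA.
Rod angle: sinφ = −(r/L) sinθ ⇒ φ = -5.403°; ω_rod = −rω cosθ/√(L²−r²sin²θ) = +20.834 rad/s.
V_P = V_A + ω_rod × AP, with AP = 0.2722 m along the rod.
Components: V_Px = −rω sinθ − a·ω_rod·sinφ = -3.5127 m/s;  V_Py = rω cosθ + a·ω_rod·cosφ = -2.1945 m/s.
|V_P| = √(V_Px² + V_Py²) = 4.1419 m/s.

4.14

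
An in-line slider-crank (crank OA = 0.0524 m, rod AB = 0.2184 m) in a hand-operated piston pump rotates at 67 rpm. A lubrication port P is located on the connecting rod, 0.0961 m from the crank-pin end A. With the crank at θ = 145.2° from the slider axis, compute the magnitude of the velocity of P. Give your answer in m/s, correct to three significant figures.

ω = 7.016 rad/s.  Crank-pin speed |V_A| = rω = 0.36765 m/s, perpendicular to OA.
Rod angle: sinφ = −(r/L) sinθ ⇒ φ = -7.870°; ω_rod = −rω cosθ/√(L²−r²sin²θ) = +1.3954 rad/s.
V_P = V_A + ω_rod × AP, with AP = 0.0961 m along the rod.
Components: V_Px = −rω sinθ − a·ω_rod·sinφ = -0.19146 m/s;  V_Py = rω cosθ + a·ω_rod·cosφ = -0.16906 m/s.
|V_P| = √(V_Px² + V_Py²) = 0.25542 m/s.

0.255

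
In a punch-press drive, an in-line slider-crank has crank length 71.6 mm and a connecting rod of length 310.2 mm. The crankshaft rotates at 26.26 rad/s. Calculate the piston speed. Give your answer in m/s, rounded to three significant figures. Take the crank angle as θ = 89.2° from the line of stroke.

1.89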